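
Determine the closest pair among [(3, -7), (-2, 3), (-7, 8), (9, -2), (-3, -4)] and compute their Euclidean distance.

Computing all pairwise distances among 5 points:

d((3, -7), (-2, 3)) = 11.1803
d((3, -7), (-7, 8)) = 18.0278
d((3, -7), (9, -2)) = 7.8102
d((3, -7), (-3, -4)) = 6.7082 <-- minimum
d((-2, 3), (-7, 8)) = 7.0711
d((-2, 3), (9, -2)) = 12.083
d((-2, 3), (-3, -4)) = 7.0711
d((-7, 8), (9, -2)) = 18.868
d((-7, 8), (-3, -4)) = 12.6491
d((9, -2), (-3, -4)) = 12.1655

Closest pair: (3, -7) and (-3, -4) with distance 6.7082

The closest pair is (3, -7) and (-3, -4) with Euclidean distance 6.7082. For 5 points, brute-force pairwise comparison is shown above. For large n, the divide-and-conquer algorithm (sort by x, recurse on halves, check the dividing strip) achieves O(n log n).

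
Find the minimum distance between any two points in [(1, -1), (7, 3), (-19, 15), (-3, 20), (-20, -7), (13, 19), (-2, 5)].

Computing all pairwise distances among 7 points:

d((1, -1), (7, 3)) = 7.2111
d((1, -1), (-19, 15)) = 25.6125
d((1, -1), (-3, 20)) = 21.3776
d((1, -1), (-20, -7)) = 21.8403
d((1, -1), (13, 19)) = 23.3238
d((1, -1), (-2, 5)) = 6.7082 <-- minimum
d((7, 3), (-19, 15)) = 28.6356
d((7, 3), (-3, 20)) = 19.7231
d((7, 3), (-20, -7)) = 28.7924
d((7, 3), (13, 19)) = 17.088
d((7, 3), (-2, 5)) = 9.2195
d((-19, 15), (-3, 20)) = 16.7631
d((-19, 15), (-20, -7)) = 22.0227
d((-19, 15), (13, 19)) = 32.249
d((-19, 15), (-2, 5)) = 19.7231
d((-3, 20), (-20, -7)) = 31.9061
d((-3, 20), (13, 19)) = 16.0312
d((-3, 20), (-2, 5)) = 15.0333
d((-20, -7), (13, 19)) = 42.0119
d((-20, -7), (-2, 5)) = 21.6333
d((13, 19), (-2, 5)) = 20.5183

Closest pair: (1, -1) and (-2, 5) with distance 6.7082

The closest pair is (1, -1) and (-2, 5) with Euclidean distance 6.7082. For 7 points, brute-force pairwise comparison is shown above. For large n, the divide-and-conquer algorithm (sort by x, recurse on halves, check the dividing strip) achieves O(n log n).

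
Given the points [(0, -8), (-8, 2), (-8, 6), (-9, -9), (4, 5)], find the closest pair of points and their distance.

Computing all pairwise distances among 5 points:

d((0, -8), (-8, 2)) = 12.8062
d((0, -8), (-8, 6)) = 16.1245
d((0, -8), (-9, -9)) = 9.0554
d((0, -8), (4, 5)) = 13.6015
d((-8, 2), (-8, 6)) = 4.0 <-- minimum
d((-8, 2), (-9, -9)) = 11.0454
d((-8, 2), (4, 5)) = 12.3693
d((-8, 6), (-9, -9)) = 15.0333
d((-8, 6), (4, 5)) = 12.0416
d((-9, -9), (4, 5)) = 19.105

Closest pair: (-8, 2) and (-8, 6) with distance 4.0

The closest pair is (-8, 2) and (-8, 6) with Euclidean distance 4.0. For 5 points, brute-force pairwise comparison is shown above. For large n, the divide-and-conquer algorithm (sort by x, recurse on halves, check the dividing strip) achieves O(n log n).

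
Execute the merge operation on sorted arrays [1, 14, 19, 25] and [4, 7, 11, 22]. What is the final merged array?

Merging process:

Compare 1 vs 4: take 1 from left. Merged: [1]
Compare 14 vs 4: take 4 from right. Merged: [1, 4]
Compare 14 vs 7: take 7 from right. Merged: [1, 4, 7]
Compare 14 vs 11: take 11 from right. Merged: [1, 4, 7, 11]
Compare 14 vs 22: take 14 from left. Merged: [1, 4, 7, 11, 14]
Compare 19 vs 22: take 19 from left. Merged: [1, 4, 7, 11, 14, 19]
Compare 25 vs 22: take 22 from right. Merged: [1, 4, 7, 11, 14, 19, 22]
Append remaining from left: [25]. Merged: [1, 4, 7, 11, 14, 19, 22, 25]

Final merged array: [1, 4, 7, 11, 14, 19, 22, 25]
Total comparisons: 7

The merged array is [1, 4, 7, 11, 14, 19, 22, 25], requiring 7 comparisons. The merge step runs in O(n) time where n is the total number of elements.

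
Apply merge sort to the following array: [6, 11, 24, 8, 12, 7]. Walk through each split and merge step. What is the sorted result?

Merge sort trace:

Split: [6, 11, 24, 8, 12, 7] -> [6, 11, 24] and [8, 12, 7]
  Split: [6, 11, 24] -> [6] and [11, 24]
    Split: [11, 24] -> [11] and [24]
    Merge: [11] + [24] -> [11, 24]
  Merge: [6] + [11, 24] -> [6, 11, 24]
  Split: [8, 12, 7] -> [8] and [12, 7]
    Split: [12, 7] -> [12] and [7]
    Merge: [12] + [7] -> [7, 12]
  Merge: [8] + [7, 12] -> [7, 8, 12]
Merge: [6, 11, 24] + [7, 8, 12] -> [6, 7, 8, 11, 12, 24]

Final sorted array: [6, 7, 8, 11, 12, 24]

The merge sort proceeds by recursively splitting the array and merging sorted halves.
After all merges, the sorted array is [6, 7, 8, 11, 12, 24].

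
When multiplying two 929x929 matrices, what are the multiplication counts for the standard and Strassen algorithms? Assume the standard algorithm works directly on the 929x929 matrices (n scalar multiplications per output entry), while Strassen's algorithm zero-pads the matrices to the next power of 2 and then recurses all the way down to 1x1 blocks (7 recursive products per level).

Matrix multiplication for 929x929 matrices:

Strassen's algorithm requires power-of-2 dimensions. Pad 929x929 to 1024x1024 (next power of 2).

Standard algorithm: 929^3 = 801765089 multiplications
Strassen's algorithm: 7^(log2(1024)) = 7^10 = 282475249 multiplications
Savings: 801765089 - 282475249 = 519289840 multiplications

Standard: 801765089 multiplications (929^3). Strassen: 282475249 multiplications (7^10, after padding to 1024x1024). Strassen reduces 8 recursive multiplications to 7 at each level.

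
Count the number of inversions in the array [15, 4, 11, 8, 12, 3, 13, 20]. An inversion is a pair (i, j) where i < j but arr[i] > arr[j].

Finding inversions in [15, 4, 11, 8, 12, 3, 13, 20]:

(0, 1): arr[0]=15 > arr[1]=4
(0, 2): arr[0]=15 > arr[2]=11
(0, 3): arr[0]=15 > arr[3]=8
(0, 4): arr[0]=15 > arr[4]=12
(0, 5): arr[0]=15 > arr[5]=3
(0, 6): arr[0]=15 > arr[6]=13
(1, 5): arr[1]=4 > arr[5]=3
(2, 3): arr[2]=11 > arr[3]=8
(2, 5): arr[2]=11 > arr[5]=3
(3, 5): arr[3]=8 > arr[5]=3
(4, 5): arr[4]=12 > arr[5]=3

Total inversions: 11

The array has 11 inversion(s): (0,1), (0,2), (0,3), (0,4), (0,5), (0,6), (1,5), (2,3), (2,5), (3,5), (4,5). Each pair (i,j) satisfies i < j and arr[i] > arr[j].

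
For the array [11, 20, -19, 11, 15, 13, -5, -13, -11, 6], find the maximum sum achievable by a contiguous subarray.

Using Kadane's algorithm on [11, 20, -19, 11, 15, 13, -5, -13, -11, 6]:

Scanning through the array:
Position 1 (value 20): max_ending_here = 31, max_so_far = 31
Position 2 (value -19): max_ending_here = 12, max_so_far = 31
Position 3 (value 11): max_ending_here = 23, max_so_far = 31
Position 4 (value 15): max_ending_here = 38, max_so_far = 38
Position 5 (value 13): max_ending_here = 51, max_so_far = 51
Position 6 (value -5): max_ending_here = 46, max_so_far = 51
Position 7 (value -13): max_ending_here = 33, max_so_far = 51
Position 8 (value -11): max_ending_here = 22, max_so_far = 51
Position 9 (value 6): max_ending_here = 28, max_so_far = 51

Maximum subarray: [11, 20, -19, 11, 15, 13]
Maximum sum: 51

The maximum subarray is [11, 20, -19, 11, 15, 13] with sum 51. This subarray runs from index 0 to index 5.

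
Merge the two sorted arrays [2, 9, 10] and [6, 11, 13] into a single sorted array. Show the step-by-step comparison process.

Merging process:

Compare 2 vs 6: take 2 from left. Merged: [2]
Compare 9 vs 6: take 6 from right. Merged: [2, 6]
Compare 9 vs 11: take 9 from left. Merged: [2, 6, 9]
Compare 10 vs 11: take 10 from left. Merged: [2, 6, 9, 10]
Append remaining from right: [11, 13]. Merged: [2, 6, 9, 10, 11, 13]

Final merged array: [2, 6, 9, 10, 11, 13]
Total comparisons: 4

The merged array is [2, 6, 9, 10, 11, 13], requiring 4 comparisons. The merge step runs in O(n) time where n is the total number of elements.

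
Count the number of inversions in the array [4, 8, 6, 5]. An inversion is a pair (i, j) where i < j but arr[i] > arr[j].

Finding inversions in [4, 8, 6, 5]:

(1, 2): arr[1]=8 > arr[2]=6
(1, 3): arr[1]=8 > arr[3]=5
(2, 3): arr[2]=6 > arr[3]=5

Total inversions: 3

The array has 3 inversion(s): (1,2), (1,3), (2,3). Each pair (i,j) satisfies i < j and arr[i] > arr[j].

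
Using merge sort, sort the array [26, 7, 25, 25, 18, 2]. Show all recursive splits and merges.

Merge sort trace:

Split: [26, 7, 25, 25, 18, 2] -> [26, 7, 25] and [25, 18, 2]
  Split: [26, 7, 25] -> [26] and [7, 25]
    Split: [7, 25] -> [7] and [25]
    Merge: [7] + [25] -> [7, 25]
  Merge: [26] + [7, 25] -> [7, 25, 26]
  Split: [25, 18, 2] -> [25] and [18, 2]
    Split: [18, 2] -> [18] and [2]
    Merge: [18] + [2] -> [2, 18]
  Merge: [25] + [2, 18] -> [2, 18, 25]
Merge: [7, 25, 26] + [2, 18, 25] -> [2, 7, 18, 25, 25, 26]

Final sorted array: [2, 7, 18, 25, 25, 26]

The merge sort proceeds by recursively splitting the array and merging sorted halves.
After all merges, the sorted array is [2, 7, 18, 25, 25, 26].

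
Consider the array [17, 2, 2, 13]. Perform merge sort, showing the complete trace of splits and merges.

Merge sort trace:

Split: [17, 2, 2, 13] -> [17, 2] and [2, 13]
  Split: [17, 2] -> [17] and [2]
  Merge: [17] + [2] -> [2, 17]
  Split: [2, 13] -> [2] and [13]
  Merge: [2] + [13] -> [2, 13]
Merge: [2, 17] + [2, 13] -> [2, 2, 13, 17]

Final sorted array: [2, 2, 13, 17]

The merge sort proceeds by recursively splitting the array and merging sorted halves.
After all merges, the sorted array is [2, 2, 13, 17].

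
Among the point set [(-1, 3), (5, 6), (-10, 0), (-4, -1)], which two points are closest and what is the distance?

Computing all pairwise distances among 4 points:

d((-1, 3), (5, 6)) = 6.7082
d((-1, 3), (-10, 0)) = 9.4868
d((-1, 3), (-4, -1)) = 5.0 <-- minimum
d((5, 6), (-10, 0)) = 16.1555
d((5, 6), (-4, -1)) = 11.4018
d((-10, 0), (-4, -1)) = 6.0828

Closest pair: (-1, 3) and (-4, -1) with distance 5.0

The closest pair is (-1, 3) and (-4, -1) with Euclidean distance 5.0. For 4 points, brute-force pairwise comparison is shown above. For large n, the divide-and-conquer algorithm (sort by x, recurse on halves, check the dividing strip) achieves O(n log n).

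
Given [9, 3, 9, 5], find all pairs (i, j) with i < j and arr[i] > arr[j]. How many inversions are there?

Finding inversions in [9, 3, 9, 5]:

(0, 1): arr[0]=9 > arr[1]=3
(0, 3): arr[0]=9 > arr[3]=5
(2, 3): arr[2]=9 > arr[3]=5

Total inversions: 3

The array has 3 inversion(s): (0,1), (0,3), (2,3). Each pair (i,j) satisfies i < j and arr[i] > arr[j].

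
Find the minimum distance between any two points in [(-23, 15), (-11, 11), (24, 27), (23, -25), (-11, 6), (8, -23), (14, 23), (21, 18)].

Computing all pairwise distances among 8 points:

d((-23, 15), (-11, 11)) = 12.6491
d((-23, 15), (24, 27)) = 48.5077
d((-23, 15), (23, -25)) = 60.959
d((-23, 15), (-11, 6)) = 15.0
d((-23, 15), (8, -23)) = 49.0408
d((-23, 15), (14, 23)) = 37.855
d((-23, 15), (21, 18)) = 44.1022
d((-11, 11), (24, 27)) = 38.4838
d((-11, 11), (23, -25)) = 49.5177
d((-11, 11), (-11, 6)) = 5.0 <-- minimum
d((-11, 11), (8, -23)) = 38.9487
d((-11, 11), (14, 23)) = 27.7308
d((-11, 11), (21, 18)) = 32.7567
d((24, 27), (23, -25)) = 52.0096
d((24, 27), (-11, 6)) = 40.8167
d((24, 27), (8, -23)) = 52.4976
d((24, 27), (14, 23)) = 10.7703
d((24, 27), (21, 18)) = 9.4868
d((23, -25), (-11, 6)) = 46.0109
d((23, -25), (8, -23)) = 15.1327
d((23, -25), (14, 23)) = 48.8365
d((23, -25), (21, 18)) = 43.0465
d((-11, 6), (8, -23)) = 34.6699
d((-11, 6), (14, 23)) = 30.2324
d((-11, 6), (21, 18)) = 34.176
d((8, -23), (14, 23)) = 46.3897
d((8, -23), (21, 18)) = 43.0116
d((14, 23), (21, 18)) = 8.6023

Closest pair: (-11, 11) and (-11, 6) with distance 5.0

The closest pair is (-11, 11) and (-11, 6) with Euclidean distance 5.0. For 8 points, brute-force pairwise comparison is shown above. For large n, the divide-and-conquer algorithm (sort by x, recurse on halves, check the dividing strip) achieves O(n log n).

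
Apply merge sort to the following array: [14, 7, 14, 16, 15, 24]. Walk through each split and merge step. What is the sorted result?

Merge sort trace:

Split: [14, 7, 14, 16, 15, 24] -> [14, 7, 14] and [16, 15, 24]
  Split: [14, 7, 14] -> [14] and [7, 14]
    Split: [7, 14] -> [7] and [14]
    Merge: [7] + [14] -> [7, 14]
  Merge: [14] + [7, 14] -> [7, 14, 14]
  Split: [16, 15, 24] -> [16] and [15, 24]
    Split: [15, 24] -> [15] and [24]
    Merge: [15] + [24] -> [15, 24]
  Merge: [16] + [15, 24] -> [15, 16, 24]
Merge: [7, 14, 14] + [15, 16, 24] -> [7, 14, 14, 15, 16, 24]

Final sorted array: [7, 14, 14, 15, 16, 24]

The merge sort proceeds by recursively splitting the array and merging sorted halves.
After all merges, the sorted array is [7, 14, 14, 15, 16, 24].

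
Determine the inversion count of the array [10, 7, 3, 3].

Finding inversions in [10, 7, 3, 3]:

(0, 1): arr[0]=10 > arr[1]=7
(0, 2): arr[0]=10 > arr[2]=3
(0, 3): arr[0]=10 > arr[3]=3
(1, 2): arr[1]=7 > arr[2]=3
(1, 3): arr[1]=7 > arr[3]=3

Total inversions: 5

The array has 5 inversion(s): (0,1), (0,2), (0,3), (1,2), (1,3). Each pair (i,j) satisfies i < j and arr[i] > arr[j].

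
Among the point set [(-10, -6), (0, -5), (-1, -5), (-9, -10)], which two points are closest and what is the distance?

Computing all pairwise distances among 4 points:

d((-10, -6), (0, -5)) = 10.0499
d((-10, -6), (-1, -5)) = 9.0554
d((-10, -6), (-9, -10)) = 4.1231
d((0, -5), (-1, -5)) = 1.0 <-- minimum
d((0, -5), (-9, -10)) = 10.2956
d((-1, -5), (-9, -10)) = 9.434

Closest pair: (0, -5) and (-1, -5) with distance 1.0

The closest pair is (0, -5) and (-1, -5) with Euclidean distance 1.0. For 4 points, brute-force pairwise comparison is shown above. For large n, the divide-and-conquer algorithm (sort by x, recurse on halves, check the dividing strip) achieves O(n log n).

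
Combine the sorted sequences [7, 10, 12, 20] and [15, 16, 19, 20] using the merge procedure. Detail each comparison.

Merging process:

Compare 7 vs 15: take 7 from left. Merged: [7]
Compare 10 vs 15: take 10 from left. Merged: [7, 10]
Compare 12 vs 15: take 12 from left. Merged: [7, 10, 12]
Compare 20 vs 15: take 15 from right. Merged: [7, 10, 12, 15]
Compare 20 vs 16: take 16 from right. Merged: [7, 10, 12, 15, 16]
Compare 20 vs 19: take 19 from right. Merged: [7, 10, 12, 15, 16, 19]
Compare 20 vs 20: take 20 from left. Merged: [7, 10, 12, 15, 16, 19, 20]
Append remaining from right: [20]. Merged: [7, 10, 12, 15, 16, 19, 20, 20]

Final merged array: [7, 10, 12, 15, 16, 19, 20, 20]
Total comparisons: 7

The merged array is [7, 10, 12, 15, 16, 19, 20, 20], requiring 7 comparisons. The merge step runs in O(n) time where n is the total number of elements.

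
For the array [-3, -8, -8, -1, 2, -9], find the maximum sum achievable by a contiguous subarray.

Using Kadane's algorithm on [-3, -8, -8, -1, 2, -9]:

Scanning through the array:
Position 1 (value -8): max_ending_here = -8, max_so_far = -3
Position 2 (value -8): max_ending_here = -8, max_so_far = -3
Position 3 (value -1): max_ending_here = -1, max_so_far = -1
Position 4 (value 2): max_ending_here = 2, max_so_far = 2
Position 5 (value -9): max_ending_here = -7, max_so_far = 2

Maximum subarray: [2]
Maximum sum: 2

The maximum subarray is [2] with sum 2. This subarray runs from index 4 to index 4.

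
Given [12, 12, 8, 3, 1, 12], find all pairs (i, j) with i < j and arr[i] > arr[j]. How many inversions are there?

Finding inversions in [12, 12, 8, 3, 1, 12]:

(0, 2): arr[0]=12 > arr[2]=8
(0, 3): arr[0]=12 > arr[3]=3
(0, 4): arr[0]=12 > arr[4]=1
(1, 2): arr[1]=12 > arr[2]=8
(1, 3): arr[1]=12 > arr[3]=3
(1, 4): arr[1]=12 > arr[4]=1
(2, 3): arr[2]=8 > arr[3]=3
(2, 4): arr[2]=8 > arr[4]=1
(3, 4): arr[3]=3 > arr[4]=1

Total inversions: 9

The array has 9 inversion(s): (0,2), (0,3), (0,4), (1,2), (1,3), (1,4), (2,3), (2,4), (3,4). Each pair (i,j) satisfies i < j and arr[i] > arr[j].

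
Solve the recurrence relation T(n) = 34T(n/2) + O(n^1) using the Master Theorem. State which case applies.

Master Theorem for T(n) = 34T(n/2) + O(n^1):

a = 34, b = 2, c = 1
log_b(a) = log_2(34) = 5.0875

Case 1: c = 1 < log_2(34) = 5.0875
T(n) = O(n^(log_2 34))

For T(n) = 34T(n/2) + O(n^1): log_2(34) = 5.0875. This is Case 1 of the Master Theorem (c < log_b(a), work dominated by leaves), giving O(n^(log_2 34)).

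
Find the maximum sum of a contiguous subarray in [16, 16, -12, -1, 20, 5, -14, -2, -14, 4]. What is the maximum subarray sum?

Using Kadane's algorithm on [16, 16, -12, -1, 20, 5, -14, -2, -14, 4]:

Scanning through the array:
Position 1 (value 16): max_ending_here = 32, max_so_far = 32
Position 2 (value -12): max_ending_here = 20, max_so_far = 32
Position 3 (value -1): max_ending_here = 19, max_so_far = 32
Position 4 (value 20): max_ending_here = 39, max_so_far = 39
Position 5 (value 5): max_ending_here = 44, max_so_far = 44
Position 6 (value -14): max_ending_here = 30, max_so_far = 44
Position 7 (value -2): max_ending_here = 28, max_so_far = 44
Position 8 (value -14): max_ending_here = 14, max_so_far = 44
Position 9 (value 4): max_ending_here = 18, max_so_far = 44

Maximum subarray: [16, 16, -12, -1, 20, 5]
Maximum sum: 44

The maximum subarray is [16, 16, -12, -1, 20, 5] with sum 44. This subarray runs from index 0 to index 5.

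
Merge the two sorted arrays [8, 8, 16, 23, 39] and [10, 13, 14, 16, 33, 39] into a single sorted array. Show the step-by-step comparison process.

Merging process:

Compare 8 vs 10: take 8 from left. Merged: [8]
Compare 8 vs 10: take 8 from left. Merged: [8, 8]
Compare 16 vs 10: take 10 from right. Merged: [8, 8, 10]
Compare 16 vs 13: take 13 from right. Merged: [8, 8, 10, 13]
Compare 16 vs 14: take 14 from right. Merged: [8, 8, 10, 13, 14]
Compare 16 vs 16: take 16 from left. Merged: [8, 8, 10, 13, 14, 16]
Compare 23 vs 16: take 16 from right. Merged: [8, 8, 10, 13, 14, 16, 16]
Compare 23 vs 33: take 23 from left. Merged: [8, 8, 10, 13, 14, 16, 16, 23]
Compare 39 vs 33: take 33 from right. Merged: [8, 8, 10, 13, 14, 16, 16, 23, 33]
Compare 39 vs 39: take 39 from left. Merged: [8, 8, 10, 13, 14, 16, 16, 23, 33, 39]
Append remaining from right: [39]. Merged: [8, 8, 10, 13, 14, 16, 16, 23, 33, 39, 39]

Final merged array: [8, 8, 10, 13, 14, 16, 16, 23, 33, 39, 39]
Total comparisons: 10

The merged array is [8, 8, 10, 13, 14, 16, 16, 23, 33, 39, 39], requiring 10 comparisons. The merge step runs in O(n) time where n is the total number of elements.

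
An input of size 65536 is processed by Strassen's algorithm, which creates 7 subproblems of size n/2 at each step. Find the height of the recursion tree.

For divide and conquer with division factor 2:

Problem sizes at each level:
Level 0: 65536
Level 1: 32768
Level 2: 16384
Level 3: 8192
Level 4: 4096
Level 5: 2048
Level 6: 1024
Level 7: 512
Level 8: 256
Level 9: 128
Level 10: 64
Level 11: 32
Level 12: 16
Level 13: 8
Level 14: 4
Level 15: 2
Level 16: 1

The root is level 0 and the size-1 base case is level 16 (the tree spans levels 0 through 16, i.e. 17 levels counting the root), so the depth is the number of divisions: log_2(65536) = 16

The recursion tree depth is log_2(65536) = 16. At each level, the problem size is divided by 2, so it takes 16 divisions to reduce to a base case of size 1. The algorithm makes 7 recursive calls at each level.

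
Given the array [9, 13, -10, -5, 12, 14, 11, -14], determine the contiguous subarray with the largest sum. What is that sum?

Using Kadane's algorithm on [9, 13, -10, -5, 12, 14, 11, -14]:

Scanning through the array:
Position 1 (value 13): max_ending_here = 22, max_so_far = 22
Position 2 (value -10): max_ending_here = 12, max_so_far = 22
Position 3 (value -5): max_ending_here = 7, max_so_far = 22
Position 4 (value 12): max_ending_here = 19, max_so_far = 22
Position 5 (value 14): max_ending_here = 33, max_so_far = 33
Position 6 (value 11): max_ending_here = 44, max_so_far = 44
Position 7 (value -14): max_ending_here = 30, max_so_far = 44

Maximum subarray: [9, 13, -10, -5, 12, 14, 11]
Maximum sum: 44

The maximum subarray is [9, 13, -10, -5, 12, 14, 11] with sum 44. This subarray runs from index 0 to index 6.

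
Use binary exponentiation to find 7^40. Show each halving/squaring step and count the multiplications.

Computing 7^40 by squaring (build up from 7^1; each line after the first costs one multiplication):

7^1 = 7
7^2 = (7^1)^2 = 7^2 = 49
7^4 = (7^2)^2 = 49^2 = 2401
7^5 = 7 * 7^4 = 7 * 2401 = 16807
7^10 = (7^5)^2 = 16807^2 = 282475249
7^20 = (7^10)^2 = 282475249^2 = 79792266297612001
7^40 = (7^20)^2 = 79792266297612001^2 = 6366805760909027985741435139224001

Result: 6366805760909027985741435139224001
Multiplications needed: 6 (6 lines after 7^1)

7^40 = 6366805760909027985741435139224001. Using exponentiation by squaring, this requires 6 multiplications. The key idea: if the exponent is even, square the half-power; if odd, multiply by the base once.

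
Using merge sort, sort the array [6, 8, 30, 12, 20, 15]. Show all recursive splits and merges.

Merge sort trace:

Split: [6, 8, 30, 12, 20, 15] -> [6, 8, 30] and [12, 20, 15]
  Split: [6, 8, 30] -> [6] and [8, 30]
    Split: [8, 30] -> [8] and [30]
    Merge: [8] + [30] -> [8, 30]
  Merge: [6] + [8, 30] -> [6, 8, 30]
  Split: [12, 20, 15] -> [12] and [20, 15]
    Split: [20, 15] -> [20] and [15]
    Merge: [20] + [15] -> [15, 20]
  Merge: [12] + [15, 20] -> [12, 15, 20]
Merge: [6, 8, 30] + [12, 15, 20] -> [6, 8, 12, 15, 20, 30]

Final sorted array: [6, 8, 12, 15, 20, 30]

The merge sort proceeds by recursively splitting the array and merging sorted halves.
After all merges, the sorted array is [6, 8, 12, 15, 20, 30].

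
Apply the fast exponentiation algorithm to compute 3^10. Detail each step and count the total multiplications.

Computing 3^10 by squaring (build up from 3^1; each line after the first costs one multiplication):

3^1 = 3
3^2 = (3^1)^2 = 3^2 = 9
3^4 = (3^2)^2 = 9^2 = 81
3^5 = 3 * 3^4 = 3 * 81 = 243
3^10 = (3^5)^2 = 243^2 = 59049

Result: 59049
Multiplications needed: 4 (4 lines after 3^1)

3^10 = 59049. Using exponentiation by squaring, this requires 4 multiplications. The key idea: if the exponent is even, square the half-power; if odd, multiply by the base once.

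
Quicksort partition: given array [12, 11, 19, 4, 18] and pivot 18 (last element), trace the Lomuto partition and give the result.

Lomuto partition with pivot = 18:

Initial array: [12, 11, 19, 4, 18]

arr[0]=12 <= 18: swap with position 0, array becomes [12, 11, 19, 4, 18]
arr[1]=11 <= 18: swap with position 1, array becomes [12, 11, 19, 4, 18]
arr[2]=19 > 18: no swap
arr[3]=4 <= 18: swap with position 2, array becomes [12, 11, 4, 19, 18]

Place pivot at position 3: [12, 11, 4, 18, 19]
Pivot position: 3

After partitioning with pivot 18, the array becomes [12, 11, 4, 18, 19]. The pivot is placed at index 3. All elements to the left of the pivot are <= 18, and all elements to the right are > 18.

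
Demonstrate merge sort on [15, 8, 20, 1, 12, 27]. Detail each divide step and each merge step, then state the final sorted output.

Merge sort trace:

Split: [15, 8, 20, 1, 12, 27] -> [15, 8, 20] and [1, 12, 27]
  Split: [15, 8, 20] -> [15] and [8, 20]
    Split: [8, 20] -> [8] and [20]
    Merge: [8] + [20] -> [8, 20]
  Merge: [15] + [8, 20] -> [8, 15, 20]
  Split: [1, 12, 27] -> [1] and [12, 27]
    Split: [12, 27] -> [12] and [27]
    Merge: [12] + [27] -> [12, 27]
  Merge: [1] + [12, 27] -> [1, 12, 27]
Merge: [8, 15, 20] + [1, 12, 27] -> [1, 8, 12, 15, 20, 27]

Final sorted array: [1, 8, 12, 15, 20, 27]

The merge sort proceeds by recursively splitting the array and merging sorted halves.
After all merges, the sorted array is [1, 8, 12, 15, 20, 27].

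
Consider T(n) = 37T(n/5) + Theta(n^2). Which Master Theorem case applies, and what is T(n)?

Master Theorem for T(n) = 37T(n/5) + O(n^2):

a = 37, b = 5, c = 2
log_b(a) = log_5(37) = 2.2436

Case 1: c = 2 < log_5(37) = 2.2436
T(n) = O(n^(log_5 37))

For T(n) = 37T(n/5) + O(n^2): log_5(37) = 2.2436. This is Case 1 of the Master Theorem (c < log_b(a), work dominated by leaves), giving O(n^(log_5 37)).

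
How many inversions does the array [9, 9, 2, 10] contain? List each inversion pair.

Finding inversions in [9, 9, 2, 10]:

(0, 2): arr[0]=9 > arr[2]=2
(1, 2): arr[1]=9 > arr[2]=2

Total inversions: 2

The array has 2 inversion(s): (0,2), (1,2). Each pair (i,j) satisfies i < j and arr[i] > arr[j].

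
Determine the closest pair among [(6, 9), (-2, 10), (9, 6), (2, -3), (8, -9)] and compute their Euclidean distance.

Computing all pairwise distances among 5 points:

d((6, 9), (-2, 10)) = 8.0623
d((6, 9), (9, 6)) = 4.2426 <-- minimum
d((6, 9), (2, -3)) = 12.6491
d((6, 9), (8, -9)) = 18.1108
d((-2, 10), (9, 6)) = 11.7047
d((-2, 10), (2, -3)) = 13.6015
d((-2, 10), (8, -9)) = 21.4709
d((9, 6), (2, -3)) = 11.4018
d((9, 6), (8, -9)) = 15.0333
d((2, -3), (8, -9)) = 8.4853

Closest pair: (6, 9) and (9, 6) with distance 4.2426

The closest pair is (6, 9) and (9, 6) with Euclidean distance 4.2426. For 5 points, brute-force pairwise comparison is shown above. For large n, the divide-and-conquer algorithm (sort by x, recurse on halves, check the dividing strip) achieves O(n log n).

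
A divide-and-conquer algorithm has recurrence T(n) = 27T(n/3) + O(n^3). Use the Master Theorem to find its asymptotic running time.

Master Theorem for T(n) = 27T(n/3) + O(n^3):

a = 27, b = 3, c = 3
log_b(a) = log_3(27) = 3.0000

Case 2: c = 3 = log_3(27) = 3.0000
T(n) = O(n^3 log n) = O(n^3 log n)

For T(n) = 27T(n/3) + O(n^3): log_3(27) = 3.0000. This is Case 2 of the Master Theorem (c = log_b(a), equal work at all levels), giving O(n^3 log n).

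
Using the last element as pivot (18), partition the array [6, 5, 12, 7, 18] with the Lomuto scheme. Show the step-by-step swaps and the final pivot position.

Lomuto partition with pivot = 18:

Initial array: [6, 5, 12, 7, 18]

arr[0]=6 <= 18: swap with position 0, array becomes [6, 5, 12, 7, 18]
arr[1]=5 <= 18: swap with position 1, array becomes [6, 5, 12, 7, 18]
arr[2]=12 <= 18: swap with position 2, array becomes [6, 5, 12, 7, 18]
arr[3]=7 <= 18: swap with position 3, array becomes [6, 5, 12, 7, 18]

Place pivot at position 4: [6, 5, 12, 7, 18]
Pivot position: 4

After partitioning with pivot 18, the array becomes [6, 5, 12, 7, 18]. The pivot is placed at index 4. All elements to the left of the pivot are <= 18, and all elements to the right are > 18.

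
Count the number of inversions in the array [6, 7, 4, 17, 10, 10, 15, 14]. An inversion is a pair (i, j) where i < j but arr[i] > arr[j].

Finding inversions in [6, 7, 4, 17, 10, 10, 15, 14]:

(0, 2): arr[0]=6 > arr[2]=4
(1, 2): arr[1]=7 > arr[2]=4
(3, 4): arr[3]=17 > arr[4]=10
(3, 5): arr[3]=17 > arr[5]=10
(3, 6): arr[3]=17 > arr[6]=15
(3, 7): arr[3]=17 > arr[7]=14
(6, 7): arr[6]=15 > arr[7]=14

Total inversions: 7

The array has 7 inversion(s): (0,2), (1,2), (3,4), (3,5), (3,6), (3,7), (6,7). Each pair (i,j) satisfies i < j and arr[i] > arr[j].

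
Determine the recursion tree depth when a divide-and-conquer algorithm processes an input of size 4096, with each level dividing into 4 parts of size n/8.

For divide and conquer with division factor 8:

Problem sizes at each level:
Level 0: 4096
Level 1: 512
Level 2: 64
Level 3: 8
Level 4: 1

The root is level 0 and the size-1 base case is level 4 (the tree spans levels 0 through 4, i.e. 5 levels counting the root), so the depth is the number of divisions: log_8(4096) = 4

The recursion tree depth is log_8(4096) = 4. At each level, the problem size is divided by 8, so it takes 4 divisions to reduce to a base case of size 1. The algorithm makes 4 recursive calls at each level.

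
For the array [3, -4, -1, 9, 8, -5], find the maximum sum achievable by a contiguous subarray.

Using Kadane's algorithm on [3, -4, -1, 9, 8, -5]:

Scanning through the array:
Position 1 (value -4): max_ending_here = -1, max_so_far = 3
Position 2 (value -1): max_ending_here = -1, max_so_far = 3
Position 3 (value 9): max_ending_here = 9, max_so_far = 9
Position 4 (value 8): max_ending_here = 17, max_so_far = 17
Position 5 (value -5): max_ending_here = 12, max_so_far = 17

Maximum subarray: [9, 8]
Maximum sum: 17

The maximum subarray is [9, 8] with sum 17. This subarray runs from index 3 to index 4.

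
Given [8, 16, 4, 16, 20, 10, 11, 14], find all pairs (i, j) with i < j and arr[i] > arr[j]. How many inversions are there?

Finding inversions in [8, 16, 4, 16, 20, 10, 11, 14]:

(0, 2): arr[0]=8 > arr[2]=4
(1, 2): arr[1]=16 > arr[2]=4
(1, 5): arr[1]=16 > arr[5]=10
(1, 6): arr[1]=16 > arr[6]=11
(1, 7): arr[1]=16 > arr[7]=14
(3, 5): arr[3]=16 > arr[5]=10
(3, 6): arr[3]=16 > arr[6]=11
(3, 7): arr[3]=16 > arr[7]=14
(4, 5): arr[4]=20 > arr[5]=10
(4, 6): arr[4]=20 > arr[6]=11
(4, 7): arr[4]=20 > arr[7]=14

Total inversions: 11

The array has 11 inversion(s): (0,2), (1,2), (1,5), (1,6), (1,7), (3,5), (3,6), (3,7), (4,5), (4,6), (4,7). Each pair (i,j) satisfies i < j and arr[i] > arr[j].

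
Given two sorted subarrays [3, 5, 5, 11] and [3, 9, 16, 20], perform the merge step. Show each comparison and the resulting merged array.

Merging process:

Compare 3 vs 3: take 3 from left. Merged: [3]
Compare 5 vs 3: take 3 from right. Merged: [3, 3]
Compare 5 vs 9: take 5 from left. Merged: [3, 3, 5]
Compare 5 vs 9: take 5 from left. Merged: [3, 3, 5, 5]
Compare 11 vs 9: take 9 from right. Merged: [3, 3, 5, 5, 9]
Compare 11 vs 16: take 11 from left. Merged: [3, 3, 5, 5, 9, 11]
Append remaining from right: [16, 20]. Merged: [3, 3, 5, 5, 9, 11, 16, 20]

Final merged array: [3, 3, 5, 5, 9, 11, 16, 20]
Total comparisons: 6

The merged array is [3, 3, 5, 5, 9, 11, 16, 20], requiring 6 comparisons. The merge step runs in O(n) time where n is the total number of elements.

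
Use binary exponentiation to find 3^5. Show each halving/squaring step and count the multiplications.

Computing 3^5 by squaring (build up from 3^1; each line after the first costs one multiplication):

3^1 = 3
3^2 = (3^1)^2 = 3^2 = 9
3^4 = (3^2)^2 = 9^2 = 81
3^5 = 3 * 3^4 = 3 * 81 = 243

Result: 243
Multiplications needed: 3 (3 lines after 3^1)

3^5 = 243. Using exponentiation by squaring, this requires 3 multiplications. The key idea: if the exponent is even, square the half-power; if odd, multiply by the base once.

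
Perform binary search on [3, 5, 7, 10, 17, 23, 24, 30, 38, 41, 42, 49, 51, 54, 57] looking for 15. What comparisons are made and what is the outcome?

Binary search for 15 in [3, 5, 7, 10, 17, 23, 24, 30, 38, 41, 42, 49, 51, 54, 57]:

lo=0, hi=14, mid=7, arr[mid]=30 -> 30 > 15, search left half
lo=0, hi=6, mid=3, arr[mid]=10 -> 10 < 15, search right half
lo=4, hi=6, mid=5, arr[mid]=23 -> 23 > 15, search left half
lo=4, hi=4, mid=4, arr[mid]=17 -> 17 > 15, search left half
lo=4 > hi=3, target 15 not found

Binary search determines that 15 is not in the array after 4 comparisons. The search space was exhausted without finding the target.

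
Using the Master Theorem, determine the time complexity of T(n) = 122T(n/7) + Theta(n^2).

Master Theorem for T(n) = 122T(n/7) + O(n^2):

a = 122, b = 7, c = 2
log_b(a) = log_7(122) = 2.4688

Case 1: c = 2 < log_7(122) = 2.4688
T(n) = O(n^(log_7 122))

For T(n) = 122T(n/7) + O(n^2): log_7(122) = 2.4688. This is Case 1 of the Master Theorem (c < log_b(a), work dominated by leaves), giving O(n^(log_7 122)).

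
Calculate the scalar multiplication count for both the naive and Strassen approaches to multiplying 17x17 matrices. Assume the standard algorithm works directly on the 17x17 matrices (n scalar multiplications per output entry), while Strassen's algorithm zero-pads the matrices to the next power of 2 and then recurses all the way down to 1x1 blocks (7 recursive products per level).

Matrix multiplication for 17x17 matrices:

Strassen's algorithm requires power-of-2 dimensions. Pad 17x17 to 32x32 (next power of 2).

Standard algorithm: 17^3 = 4913 multiplications
Strassen's algorithm: 7^(log2(32)) = 7^5 = 16807 multiplications
Difference: 4913 - 16807 = -11894 (Strassen uses MORE here due to padding overhead — for small or just-over-power-of-2 n, padding can outweigh the per-level savings)

Standard: 4913 multiplications (17^3). Strassen: 16807 multiplications (7^5, after padding to 32x32). Strassen reduces 8 recursive multiplications to 7 at each level.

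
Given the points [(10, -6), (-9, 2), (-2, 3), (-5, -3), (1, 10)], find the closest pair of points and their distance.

Computing all pairwise distances among 5 points:

d((10, -6), (-9, 2)) = 20.6155
d((10, -6), (-2, 3)) = 15.0
d((10, -6), (-5, -3)) = 15.2971
d((10, -6), (1, 10)) = 18.3576
d((-9, 2), (-2, 3)) = 7.0711
d((-9, 2), (-5, -3)) = 6.4031 <-- minimum
d((-9, 2), (1, 10)) = 12.8062
d((-2, 3), (-5, -3)) = 6.7082
d((-2, 3), (1, 10)) = 7.6158
d((-5, -3), (1, 10)) = 14.3178

Closest pair: (-9, 2) and (-5, -3) with distance 6.4031

The closest pair is (-9, 2) and (-5, -3) with Euclidean distance 6.4031. For 5 points, brute-force pairwise comparison is shown above. For large n, the divide-and-conquer algorithm (sort by x, recurse on halves, check the dividing strip) achieves O(n log n).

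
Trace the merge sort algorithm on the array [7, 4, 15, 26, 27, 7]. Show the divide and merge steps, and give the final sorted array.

Merge sort trace:

Split: [7, 4, 15, 26, 27, 7] -> [7, 4, 15] and [26, 27, 7]
  Split: [7, 4, 15] -> [7] and [4, 15]
    Split: [4, 15] -> [4] and [15]
    Merge: [4] + [15] -> [4, 15]
  Merge: [7] + [4, 15] -> [4, 7, 15]
  Split: [26, 27, 7] -> [26] and [27, 7]
    Split: [27, 7] -> [27] and [7]
    Merge: [27] + [7] -> [7, 27]
  Merge: [26] + [7, 27] -> [7, 26, 27]
Merge: [4, 7, 15] + [7, 26, 27] -> [4, 7, 7, 15, 26, 27]

Final sorted array: [4, 7, 7, 15, 26, 27]

The merge sort proceeds by recursively splitting the array and merging sorted halves.
After all merges, the sorted array is [4, 7, 7, 15, 26, 27].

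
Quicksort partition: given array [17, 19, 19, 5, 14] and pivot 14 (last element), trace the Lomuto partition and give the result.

Lomuto partition with pivot = 14:

Initial array: [17, 19, 19, 5, 14]

arr[0]=17 > 14: no swap
arr[1]=19 > 14: no swap
arr[2]=19 > 14: no swap
arr[3]=5 <= 14: swap with position 0, array becomes [5, 19, 19, 17, 14]

Place pivot at position 1: [5, 14, 19, 17, 19]
Pivot position: 1

After partitioning with pivot 14, the array becomes [5, 14, 19, 17, 19]. The pivot is placed at index 1. All elements to the left of the pivot are <= 14, and all elements to the right are > 14.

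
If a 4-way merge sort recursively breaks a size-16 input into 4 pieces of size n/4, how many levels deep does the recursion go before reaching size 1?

For divide and conquer with division factor 4:

Problem sizes at each level:
Level 0: 16
Level 1: 4
Level 2: 1

The root is level 0 and the size-1 base case is level 2 (the tree spans levels 0 through 2, i.e. 3 levels counting the root), so the depth is the number of divisions: log_4(16) = 2

The recursion tree depth is log_4(16) = 2. At each level, the problem size is divided by 4, so it takes 2 divisions to reduce to a base case of size 1. The algorithm makes 4 recursive calls at each level.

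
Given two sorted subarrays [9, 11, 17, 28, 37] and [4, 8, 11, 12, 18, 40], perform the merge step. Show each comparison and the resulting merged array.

Merging process:

Compare 9 vs 4: take 4 from right. Merged: [4]
Compare 9 vs 8: take 8 from right. Merged: [4, 8]
Compare 9 vs 11: take 9 from left. Merged: [4, 8, 9]
Compare 11 vs 11: take 11 from left. Merged: [4, 8, 9, 11]
Compare 17 vs 11: take 11 from right. Merged: [4, 8, 9, 11, 11]
Compare 17 vs 12: take 12 from right. Merged: [4, 8, 9, 11, 11, 12]
Compare 17 vs 18: take 17 from left. Merged: [4, 8, 9, 11, 11, 12, 17]
Compare 28 vs 18: take 18 from right. Merged: [4, 8, 9, 11, 11, 12, 17, 18]
Compare 28 vs 40: take 28 from left. Merged: [4, 8, 9, 11, 11, 12, 17, 18, 28]
Compare 37 vs 40: take 37 from left. Merged: [4, 8, 9, 11, 11, 12, 17, 18, 28, 37]
Append remaining from right: [40]. Merged: [4, 8, 9, 11, 11, 12, 17, 18, 28, 37, 40]

Final merged array: [4, 8, 9, 11, 11, 12, 17, 18, 28, 37, 40]
Total comparisons: 10

The merged array is [4, 8, 9, 11, 11, 12, 17, 18, 28, 37, 40], requiring 10 comparisons. The merge step runs in O(n) time where n is the total number of elements.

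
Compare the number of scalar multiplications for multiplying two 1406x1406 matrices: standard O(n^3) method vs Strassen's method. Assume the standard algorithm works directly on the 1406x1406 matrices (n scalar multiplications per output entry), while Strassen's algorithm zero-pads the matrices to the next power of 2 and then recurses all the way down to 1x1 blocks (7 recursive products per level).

Matrix multiplication for 1406x1406 matrices:

Strassen's algorithm requires power-of-2 dimensions. Pad 1406x1406 to 2048x2048 (next power of 2).

Standard algorithm: 1406^3 = 2779431416 multiplications
Strassen's algorithm: 7^(log2(2048)) = 7^11 = 1977326743 multiplications
Savings: 2779431416 - 1977326743 = 802104673 multiplications

Standard: 2779431416 multiplications (1406^3). Strassen: 1977326743 multiplications (7^11, after padding to 2048x2048). Strassen reduces 8 recursive multiplications to 7 at each level.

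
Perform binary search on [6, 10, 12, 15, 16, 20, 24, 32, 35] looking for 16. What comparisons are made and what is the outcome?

Binary search for 16 in [6, 10, 12, 15, 16, 20, 24, 32, 35]:

lo=0, hi=8, mid=4, arr[mid]=16 -> Found target at index 4!

Binary search finds 16 at index 4 after 1 comparisons. The search repeatedly halves the search space by comparing with the middle element.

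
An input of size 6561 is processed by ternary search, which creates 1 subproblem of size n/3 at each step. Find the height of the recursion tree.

For divide and conquer with division factor 3:

Problem sizes at each level:
Level 0: 6561
Level 1: 2187
Level 2: 729
Level 3: 243
Level 4: 81
Level 5: 27
Level 6: 9
Level 7: 3
Level 8: 1

The root is level 0 and the size-1 base case is level 8 (the tree spans levels 0 through 8, i.e. 9 levels counting the root), so the depth is the number of divisions: log_3(6561) = 8

The recursion tree depth is log_3(6561) = 8. At each level, the problem size is divided by 3, so it takes 8 divisions to reduce to a base case of size 1. The algorithm makes 1 recursive call at each level.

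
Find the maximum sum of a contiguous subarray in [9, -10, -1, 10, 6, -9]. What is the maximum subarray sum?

Using Kadane's algorithm on [9, -10, -1, 10, 6, -9]:

Scanning through the array:
Position 1 (value -10): max_ending_here = -1, max_so_far = 9
Position 2 (value -1): max_ending_here = -1, max_so_far = 9
Position 3 (value 10): max_ending_here = 10, max_so_far = 10
Position 4 (value 6): max_ending_here = 16, max_so_far = 16
Position 5 (value -9): max_ending_here = 7, max_so_far = 16

Maximum subarray: [10, 6]
Maximum sum: 16

The maximum subarray is [10, 6] with sum 16. This subarray runs from index 3 to index 4.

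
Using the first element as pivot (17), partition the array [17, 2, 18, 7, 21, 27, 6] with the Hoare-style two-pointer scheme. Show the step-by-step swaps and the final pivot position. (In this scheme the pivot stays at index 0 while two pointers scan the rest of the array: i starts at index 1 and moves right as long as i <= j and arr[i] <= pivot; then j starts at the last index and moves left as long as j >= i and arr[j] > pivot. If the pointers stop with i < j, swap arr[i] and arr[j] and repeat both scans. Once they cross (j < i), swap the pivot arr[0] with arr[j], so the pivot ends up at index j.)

Hoare-style two-pointer partition with pivot = 17:

Initial array: [17, 2, 18, 7, 21, 27, 6]

Pointers start at i = 1, j = 6.
i stops at index 2 (arr[2]=18 > 17), j stops at index 6 (arr[6]=6 <= 17): swap arr[2] and arr[6], array becomes [17, 2, 6, 7, 21, 27, 18]
i ends at 4, j ends at 3: the pointers have crossed (j < i), so scanning stops.

Swap pivot arr[0] with arr[3] to place pivot at position 3: [7, 2, 6, 17, 21, 27, 18]
Pivot position: 3

After partitioning with pivot 17, the array becomes [7, 2, 6, 17, 21, 27, 18]. The pivot is placed at index 3. All elements to the left of the pivot are <= 17, and all elements to the right are > 17.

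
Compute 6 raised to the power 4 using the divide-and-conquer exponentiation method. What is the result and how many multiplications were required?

Computing 6^4 by squaring (build up from 6^1; each line after the first costs one multiplication):

6^1 = 6
6^2 = (6^1)^2 = 6^2 = 36
6^4 = (6^2)^2 = 36^2 = 1296

Result: 1296
Multiplications needed: 2 (2 lines after 6^1)

6^4 = 1296. Using exponentiation by squaring, this requires 2 multiplications. The key idea: if the exponent is even, square the half-power; if odd, multiply by the base once.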